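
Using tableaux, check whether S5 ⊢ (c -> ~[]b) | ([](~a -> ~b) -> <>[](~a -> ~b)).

Tableau for the negation ~((c -> ~[]b) | ([](~a -> ~b) -> <>[](~a -> ~b))):
1. ~((c -> ~[]b) | ([](~a -> ~b) -> <>[](~a -> ~b))), u
2. ~(c -> ~[]b), u
3. ~([](~a -> ~b) -> <>[](~a -> ~b)), u
4. c, u
5. []b, u
6. [](~a -> ~b), u
7. ~<>[](~a -> ~b), u
8. b, u
9. ~a -> ~b, u
10. ~[](~a -> ~b), u
11. a, u
12. ~(~a -> ~b), v
13. ~a, v
14. b, v
15. ~a -> ~b, v
16. ~[](~a -> ~b), v
17. ~b, v
Accessibility: uRu, uRv, vRu, vRv
Branch closes: b and ~b both at v.
Every branch of the negation's tableau closes; the branch above is one of them.

Yes, valid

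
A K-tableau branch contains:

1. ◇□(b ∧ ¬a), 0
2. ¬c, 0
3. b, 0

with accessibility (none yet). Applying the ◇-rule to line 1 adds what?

a fresh world 1 with 0R1, and □(b ∧ ¬a) at 1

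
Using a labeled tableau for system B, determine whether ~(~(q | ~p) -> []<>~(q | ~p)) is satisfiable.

No, unsatisfiable

1. ~(~(q | ~p) -> []<>~(q | ~p)), 0
2. ~(q | ~p), 0
3. ~[]<>~(q | ~p), 0
4. ~q, 0
5. p, 0
6. ~<>~(q | ~p), 1
7. q | ~p, 0
8. q | ~p, 1
9. ~p, 0
Accessibility: 0R0, 0R1, 1R0, 1R1
Branch closes: p and ~p both at 0.
Every branch closes; the branch above is one of them.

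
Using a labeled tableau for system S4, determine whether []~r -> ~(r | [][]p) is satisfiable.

Yes, satisfiable

1. []~r -> ~(r | [][]p), w0
2. ~(r | [][]p), w0
3. ~r, w0
4. ~[][]p, w0
5. ~[]p, w1
6. ~p, w2
Accessibility: w0Rw0, w0Rw1, w0Rw2, w1Rw1, w1Rw2, w2Rw2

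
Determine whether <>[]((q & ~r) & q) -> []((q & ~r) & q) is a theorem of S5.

Tableau for the negation ~(<>[]((q & ~r) & q) -> []((q & ~r) & q)):
1. ~(<>[]((q & ~r) & q) -> []((q & ~r) & q)), w0
2. <>[]((q & ~r) & q), w0
3. ~[]((q & ~r) & q), w0
4. []((q & ~r) & q), w1
5. (q & ~r) & q, w0
6. q & ~r, w0
7. q, w0
8. ~r, w0
9. (q & ~r) & q, w1
10. q & ~r, w1
11. q, w1
12. ~r, w1
13. ~((q & ~r) & q), w2
14. (q & ~r) & q, w2
15. q & ~r, w2
16. q, w2
17. ~r, w2
18. ~(q & ~r), w2
19. r, w2
Accessibility: w0Rw0, w0Rw1, w0Rw2, w1Rw0, w1Rw1, w1Rw2, w2Rw0, w2Rw1, w2Rw2
Branch closes: r and ~r both at w2.
All branches of the negation close; one closing branch shown above.

Yes, valid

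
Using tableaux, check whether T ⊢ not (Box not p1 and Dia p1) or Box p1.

Valid in T

Tableau for the negation not (not (Box not p1 and Dia p1) or Box p1):
1. not (not (Box not p1 and Dia p1) or Box p1), 0
2. Box not p1 and Dia p1, 0   [neg-or-rule on 1]
3. not Box p1, 0   [neg-or-rule on 1]
4. Box not p1, 0   [and-rule on 2]
5. Dia p1, 0   [and-rule on 2]
6. not p1, 0   [Box-rule on 4 via 0R0]
7. not p1, 1   [neg-Box-rule on 3: fresh world 1, 0R1]
8. p1, 2   [Dia-rule on 5: fresh world 2, 0R2]
9. not p1, 2   [Box-rule on 4 via 0R2]
Accessibility: 0R0, 0R1, 0R2, 1R1, 2R2
Branch closes: p1 and not p1 both at 2.
All branches of the negation close; one closing branch shown above.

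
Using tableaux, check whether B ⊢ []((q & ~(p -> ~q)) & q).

Tableau for the negation ~[]((q & ~(p -> ~q)) & q):
1. ~[]((q & ~(p -> ~q)) & q), 0
2. ~((q & ~(p -> ~q)) & q), 1
3. ~q, 1
Accessibility: 0R0, 0R1, 1R0, 1R1
The negation has an open branch (countermodel exists).

No, not valid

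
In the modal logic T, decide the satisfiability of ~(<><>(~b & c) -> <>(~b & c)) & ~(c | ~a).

Satisfiable

1. ~(<><>(~b & c) -> <>(~b & c)) & ~(c | ~a), w0
2. ~(<><>(~b & c) -> <>(~b & c)), w0
3. ~(c | ~a), w0
4. <><>(~b & c), w0
5. ~<>(~b & c), w0
6. ~c, w0
7. a, w0
8. ~(~b & c), w0
9. <>(~b & c), w1
10. ~(~b & c), w1
11. ~c, w1
12. ~b & c, w2
13. ~b, w2
14. c, w2
Accessibility: w0Rw0, w0Rw1, w1Rw1, w1Rw2, w2Rw2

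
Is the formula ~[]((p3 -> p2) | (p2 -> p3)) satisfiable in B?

No, unsatisfiable

1. ~[]((p3 -> p2) | (p2 -> p3)), 0
2. ~((p3 -> p2) | (p2 -> p3)), 1   [~[]-rule on 1: fresh world 1, 0R1]
3. ~(p3 -> p2), 1   [~|-rule on 2]
4. ~(p2 -> p3), 1   [~|-rule on 2]
5. p3, 1   [~->-rule on 3]
6. ~p2, 1   [~->-rule on 3]
7. p2, 1   [~->-rule on 4]
8. ~p3, 1   [~->-rule on 4]
Accessibility: 0R0, 0R1, 1R0, 1R1
Branch closes: p2 and ~p2 both at 1.
All branches of the tableau close; one closing branch shown above.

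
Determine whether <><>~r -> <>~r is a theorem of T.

No, not valid

Tableau for the negation ~(<><>~r -> <>~r):
1. ~(<><>~r -> <>~r), u
2. <><>~r, u   [~->-rule on 1]
3. ~<>~r, u   [~->-rule on 1]
4. r, u   [~<>-rule on 3 via uRu]
5. <>~r, v   [<>-rule on 2: fresh world v, uRv]
6. r, v   [~<>-rule on 3 via uRv]
7. ~r, w   [<>-rule on 5: fresh world w, vRw]
Accessibility: uRu, uRv, vRv, vRw, wRw
The negation has an open branch (countermodel exists).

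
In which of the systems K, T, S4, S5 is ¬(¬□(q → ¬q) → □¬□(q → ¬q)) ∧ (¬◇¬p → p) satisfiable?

S5-tableau for the formula:
1. ¬(¬□(q → ¬q) → □¬□(q → ¬q)) ∧ (¬◇¬p → p), w0
2. ¬(¬□(q → ¬q) → □¬□(q → ¬q)), w0
3. ¬◇¬p → p, w0
4. ¬□(q → ¬q), w0
5. ¬□¬□(q → ¬q), w0
6. p, w0
7. ¬(q → ¬q), w1
8. q, w1
9. □(q → ¬q), w2
10. q → ¬q, w0
11. q → ¬q, w1
12. q → ¬q, w2
13. ¬q, w0
14. ¬q, w1
Accessibility: w0Rw0, w0Rw1, w0Rw2, w1Rw0, w1Rw1, w1Rw2, w2Rw0, w2Rw1, w2Rw2
Branch closes: q and ¬q both at w1.
Every branch closes (one shown): unsatisfiable in S5.
S4-tableau for the formula:
1. ¬(¬□(q → ¬q) → □¬□(q → ¬q)) ∧ (¬◇¬p → p), w0
2. ¬(¬□(q → ¬q) → □¬□(q → ¬q)), w0
3. ¬◇¬p → p, w0
4. ¬□(q → ¬q), w0
5. ¬□¬□(q → ¬q), w0
6. p, w0
7. ¬(q → ¬q), w1
8. q, w1
9. □(q → ¬q), w2
10. q → ¬q, w2
11. ¬q, w2
Accessibility: w0Rw0, w0Rw1, w0Rw2, w1Rw1, w2Rw2
Complete open branch: satisfiable in S4, hence also in K, T (this S4-model is also a K-model and a T-model).

K, T, S4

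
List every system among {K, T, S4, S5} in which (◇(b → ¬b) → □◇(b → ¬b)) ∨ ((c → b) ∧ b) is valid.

S5

S5-tableau for the negation ¬((◇(b → ¬b) → □◇(b → ¬b)) ∨ ((c → b) ∧ b)):
1. ¬((◇(b → ¬b) → □◇(b → ¬b)) ∨ ((c → b) ∧ b)), w0
2. ¬(◇(b → ¬b) → □◇(b → ¬b)), w0
3. ¬((c → b) ∧ b), w0
4. ◇(b → ¬b), w0
5. ¬□◇(b → ¬b), w0
6. ¬(c → b), w0
7. c, w0
8. ¬b, w0
9. b → ¬b, w1
10. ¬b, w1
11. ¬◇(b → ¬b), w2
12. ¬(b → ¬b), w0
13. b, w0
Accessibility: w0Rw0, w0Rw1, w0Rw2, w1Rw0, w1Rw1, w1Rw2, w2Rw0, w2Rw1, w2Rw2
Branch closes: b and ¬b both at w0.
Every branch closes (one shown): valid in S5.
S4-tableau for the negation ¬((◇(b → ¬b) → □◇(b → ¬b)) ∨ ((c → b) ∧ b)):
1. ¬((◇(b → ¬b) → □◇(b → ¬b)) ∨ ((c → b) ∧ b)), w0
2. ¬(◇(b → ¬b) → □◇(b → ¬b)), w0
3. ¬((c → b) ∧ b), w0
4. ◇(b → ¬b), w0
5. ¬□◇(b → ¬b), w0
6. ¬b, w0
7. b → ¬b, w1
8. ¬b, w1
9. ¬◇(b → ¬b), w2
10. ¬(b → ¬b), w2
11. b, w2
Accessibility: w0Rw0, w0Rw1, w0Rw2, w1Rw1, w2Rw2
Complete open branch: countermodel on an S4-frame, so not valid in S4, nor in K, T (the same frame is also a K-frame and a T-frame).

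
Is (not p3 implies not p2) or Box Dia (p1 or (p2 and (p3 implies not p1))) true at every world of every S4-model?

Tableau for the negation not ((not p3 implies not p2) or Box Dia (p1 or (p2 and (p3 implies not p1)))):
1. not ((not p3 implies not p2) or Box Dia (p1 or (p2 and (p3 implies not p1)))), w0
2. not (not p3 implies not p2), w0
3. not Box Dia (p1 or (p2 and (p3 implies not p1))), w0
4. not p3, w0
5. p2, w0
6. not Dia (p1 or (p2 and (p3 implies not p1))), w1
7. not (p1 or (p2 and (p3 implies not p1))), w1
8. not p1, w1
9. not (p2 and (p3 implies not p1)), w1
10. not p2, w1
Accessibility: w0Rw0, w0Rw1, w1Rw1
The negation has an open branch (countermodel exists).

Not valid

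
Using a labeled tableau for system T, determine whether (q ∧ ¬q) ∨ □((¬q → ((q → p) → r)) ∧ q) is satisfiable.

1. (q ∧ ¬q) ∨ □((¬q → ((q → p) → r)) ∧ q), u
2. □((¬q → ((q → p) → r)) ∧ q), u
3. (¬q → ((q → p) → r)) ∧ q, u
4. ¬q → ((q → p) → r), u
5. q, u
6. (q → p) → r, u
7. r, u
Accessibility: uRu

Yes, satisfiable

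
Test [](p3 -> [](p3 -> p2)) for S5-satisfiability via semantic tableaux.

Satisfiable (open branch found)

1. [](p3 -> [](p3 -> p2)), u
2. p3 -> [](p3 -> p2), u
3. [](p3 -> p2), u
4. p3 -> p2, u
5. p2, u
Accessibility: uRu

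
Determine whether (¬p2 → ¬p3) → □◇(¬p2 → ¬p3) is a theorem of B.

Tableau for the negation ¬((¬p2 → ¬p3) → □◇(¬p2 → ¬p3)):
1. ¬((¬p2 → ¬p3) → □◇(¬p2 → ¬p3)), w0
2. ¬p2 → ¬p3, w0
3. ¬□◇(¬p2 → ¬p3), w0
4. ¬p3, w0
5. ¬◇(¬p2 → ¬p3), w1
6. ¬(¬p2 → ¬p3), w0
7. ¬p2, w0
8. p3, w0
Accessibility: w0Rw0, w0Rw1, w1Rw0, w1Rw1
Branch closes: p3 and ¬p3 both at w0.
All branches of the negation close; one closing branch shown above.

Valid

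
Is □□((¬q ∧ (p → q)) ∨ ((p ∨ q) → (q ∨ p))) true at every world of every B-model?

Valid in B

Tableau for the negation ¬□□((¬q ∧ (p → q)) ∨ ((p ∨ q) → (q ∨ p))):
1. ¬□□((¬q ∧ (p → q)) ∨ ((p ∨ q) → (q ∨ p))), 0
2. ¬□((¬q ∧ (p → q)) ∨ ((p ∨ q) → (q ∨ p))), 1
3. ¬((¬q ∧ (p → q)) ∨ ((p ∨ q) → (q ∨ p))), 2
4. ¬(¬q ∧ (p → q)), 2
5. ¬((p ∨ q) → (q ∨ p)), 2
6. p ∨ q, 2
7. ¬(q ∨ p), 2
8. ¬q, 2
9. ¬p, 2
10. ¬(p → q), 2
11. p, 2
Accessibility: 0R0, 0R1, 1R0, 1R1, 1R2, 2R1, 2R2
Branch closes: p and ¬p both at 2.
All branches of the negation close; one closing branch shown above.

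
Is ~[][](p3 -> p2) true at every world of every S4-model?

No, not valid

Tableau for the negation [][](p3 -> p2):
1. [][](p3 -> p2), u
2. [](p3 -> p2), u   [[]-rule on 1 via uRu]
3. p3 -> p2, u   [[]-rule on 2 via uRu]
4. p2, u   [->-rule on 3 (branches; this branch)]
Accessibility: uRu
The negation has an open branch (countermodel exists).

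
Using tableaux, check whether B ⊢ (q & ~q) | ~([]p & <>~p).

Yes, valid

Tableau for the negation ~((q & ~q) | ~([]p & <>~p)):
1. ~((q & ~q) | ~([]p & <>~p)), w0
2. ~(q & ~q), w0
3. []p & <>~p, w0
4. []p, w0
5. <>~p, w0
6. p, w0
7. q, w0
8. ~p, w1
9. p, w1
Accessibility: w0Rw0, w0Rw1, w1Rw0, w1Rw1
Branch closes: p and ~p both at w1.
All branches of the negation close; one closing branch shown above.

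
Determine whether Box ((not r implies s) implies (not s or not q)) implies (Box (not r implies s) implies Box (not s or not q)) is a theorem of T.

Tableau for the negation not (Box ((not r implies s) implies (not s or not q)) implies (Box (not r implies s) implies Box (not s or not q))):
1. not (Box ((not r implies s) implies (not s or not q)) implies (Box (not r implies s) implies Box (not s or not q))), u
2. Box ((not r implies s) implies (not s or not q)), u
3. not (Box (not r implies s) implies Box (not s or not q)), u
4. Box (not r implies s), u
5. not Box (not s or not q), u
6. (not r implies s) implies (not s or not q), u
7. not r implies s, u
8. not s or not q, u
9. s, u
10. not q, u
11. not (not s or not q), v
12. s, v
13. q, v
14. (not r implies s) implies (not s or not q), v
15. not r implies s, v
16. not s or not q, v
17. not q, v
Accessibility: uRu, uRv, vRv
Branch closes: q and not q both at v.
Every branch of the negation's tableau closes; the branch above is one of them.

Valid in T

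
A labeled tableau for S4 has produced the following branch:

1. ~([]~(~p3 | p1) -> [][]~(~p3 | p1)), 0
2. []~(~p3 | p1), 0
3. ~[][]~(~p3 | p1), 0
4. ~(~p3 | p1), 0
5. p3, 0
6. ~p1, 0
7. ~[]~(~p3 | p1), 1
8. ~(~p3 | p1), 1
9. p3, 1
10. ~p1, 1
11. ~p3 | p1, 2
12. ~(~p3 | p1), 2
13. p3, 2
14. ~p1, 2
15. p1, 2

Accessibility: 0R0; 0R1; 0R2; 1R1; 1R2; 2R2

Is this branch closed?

Yes, closed

Both p1 and ~p1 appear at 2.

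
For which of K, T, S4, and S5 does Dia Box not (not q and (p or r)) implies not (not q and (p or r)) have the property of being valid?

S5

S4-tableau for the negation not (Dia Box not (not q and (p or r)) implies not (not q and (p or r))):
1. not (Dia Box not (not q and (p or r)) implies not (not q and (p or r))), w0
2. Dia Box not (not q and (p or r)), w0
3. not q and (p or r), w0
4. not q, w0
5. p or r, w0
6. r, w0
7. Box not (not q and (p or r)), w1
8. not (not q and (p or r)), w1
9. not (p or r), w1
10. not p, w1
11. not r, w1
Accessibility: w0Rw0, w0Rw1, w1Rw1
Complete open branch: countermodel on an S4-frame, so not valid in S4, nor in K, T (the same frame is also a K-frame and a T-frame).
S5-tableau for the negation not (Dia Box not (not q and (p or r)) implies not (not q and (p or r))):
1. not (Dia Box not (not q and (p or r)) implies not (not q and (p or r))), w0
2. Dia Box not (not q and (p or r)), w0
3. not q and (p or r), w0
4. not q, w0
5. p or r, w0
6. r, w0
7. Box not (not q and (p or r)), w1
8. not (not q and (p or r)), w0
9. not (not q and (p or r)), w1
10. not (p or r), w0
11. not p, w0
12. not r, w0
Accessibility: w0Rw0, w0Rw1, w1Rw0, w1Rw1
Branch closes: r and not r both at w0.
Every branch closes (one shown): valid in S5.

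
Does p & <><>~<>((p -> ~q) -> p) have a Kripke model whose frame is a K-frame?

1. p & <><>~<>((p -> ~q) -> p), 0
2. p, 0
3. <><>~<>((p -> ~q) -> p), 0
4. <>~<>((p -> ~q) -> p), 1
5. ~<>((p -> ~q) -> p), 2
Accessibility: 0R1, 1R2

Satisfiable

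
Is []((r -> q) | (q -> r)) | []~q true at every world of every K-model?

Valid in K

Tableau for the negation ~([]((r -> q) | (q -> r)) | []~q):
1. ~([]((r -> q) | (q -> r)) | []~q), 0
2. ~[]((r -> q) | (q -> r)), 0
3. ~[]~q, 0
4. ~((r -> q) | (q -> r)), 1
5. ~(r -> q), 1
6. ~(q -> r), 1
7. r, 1
8. ~q, 1
9. q, 1
10. ~r, 1
Accessibility: 0R1
Branch closes: q and ~q both at 1.
All branches of the negation close; one closing branch shown above.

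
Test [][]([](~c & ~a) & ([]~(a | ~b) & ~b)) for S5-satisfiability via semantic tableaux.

Unsatisfiable (every branch closes)

1. [][]([](~c & ~a) & ([]~(a | ~b) & ~b)), 0
2. []([](~c & ~a) & ([]~(a | ~b) & ~b)), 0
3. [](~c & ~a) & ([]~(a | ~b) & ~b), 0
4. [](~c & ~a), 0
5. []~(a | ~b) & ~b, 0
6. []~(a | ~b), 0
7. ~b, 0
8. ~c & ~a, 0
9. ~c, 0
10. ~a, 0
11. ~(a | ~b), 0
12. b, 0
Accessibility: 0R0
Branch closes: b and ~b both at 0.
Every branch closes; the branch above is one of them.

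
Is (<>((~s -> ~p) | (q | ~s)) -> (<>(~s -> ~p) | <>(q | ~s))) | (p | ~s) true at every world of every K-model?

Tableau for the negation ~((<>((~s -> ~p) | (q | ~s)) -> (<>(~s -> ~p) | <>(q | ~s))) | (p | ~s)):
1. ~((<>((~s -> ~p) | (q | ~s)) -> (<>(~s -> ~p) | <>(q | ~s))) | (p | ~s)), w0
2. ~(<>((~s -> ~p) | (q | ~s)) -> (<>(~s -> ~p) | <>(q | ~s))), w0
3. ~(p | ~s), w0
4. <>((~s -> ~p) | (q | ~s)), w0
5. ~(<>(~s -> ~p) | <>(q | ~s)), w0
6. ~p, w0
7. s, w0
8. ~<>(~s -> ~p), w0
9. ~<>(q | ~s), w0
10. (~s -> ~p) | (q | ~s), w1
11. ~(~s -> ~p), w1
12. ~s, w1
13. p, w1
14. ~(q | ~s), w1
15. ~q, w1
16. s, w1
Accessibility: w0Rw1
Branch closes: s and ~s both at w1.
Every branch of the negation's tableau closes; the branch above is one of them.

Valid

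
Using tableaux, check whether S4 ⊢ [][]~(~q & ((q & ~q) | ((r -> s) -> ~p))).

Invalid (countermodel exists)

Tableau for the negation ~[][]~(~q & ((q & ~q) | ((r -> s) -> ~p))):
1. ~[][]~(~q & ((q & ~q) | ((r -> s) -> ~p))), u
2. ~[]~(~q & ((q & ~q) | ((r -> s) -> ~p))), v
3. ~q & ((q & ~q) | ((r -> s) -> ~p)), w
4. ~q, w
5. (q & ~q) | ((r -> s) -> ~p), w
6. (r -> s) -> ~p, w
7. ~p, w
Accessibility: uRu, uRv, uRw, vRv, vRw, wRw
The negation has an open branch (countermodel exists).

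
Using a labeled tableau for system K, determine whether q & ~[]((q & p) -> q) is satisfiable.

1. q & ~[]((q & p) -> q), w0
2. q, w0   [&-rule on 1]
3. ~[]((q & p) -> q), w0   [&-rule on 1]
4. ~((q & p) -> q), w1   [~[]-rule on 3: fresh world w1, w0Rw1]
5. q & p, w1   [~->-rule on 4]
6. ~q, w1   [~->-rule on 4]
7. q, w1   [&-rule on 5]
8. p, w1   [&-rule on 5]
Accessibility: w0Rw1
Branch closes: q and ~q both at w1.
(One branch shown.) All branches close.

No, unsatisfiable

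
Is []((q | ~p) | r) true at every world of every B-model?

Tableau for the negation ~[]((q | ~p) | r):
1. ~[]((q | ~p) | r), 0
2. ~((q | ~p) | r), 1
3. ~(q | ~p), 1
4. ~r, 1
5. ~q, 1
6. p, 1
Accessibility: 0R0, 0R1, 1R0, 1R1
The negation has an open branch (countermodel exists).

Invalid (countermodel exists)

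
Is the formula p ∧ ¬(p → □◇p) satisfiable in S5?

1. p ∧ ¬(p → □◇p), 0
2. p, 0   [∧-rule on 1]
3. ¬(p → □◇p), 0   [∧-rule on 1]
4. ¬□◇p, 0   [¬→-rule on 3]
5. ¬◇p, 1   [¬□-rule on 4: fresh world 1, 0R1]
6. ¬p, 0   [¬◇-rule on 5 via 1R0]
Accessibility: 0R0, 0R1, 1R0, 1R1
Branch closes: p and ¬p both at 0.
Every branch closes; the branch above is one of them.

No, unsatisfiable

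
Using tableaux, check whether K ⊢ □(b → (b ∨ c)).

Tableau for the negation ¬□(b → (b ∨ c)):
1. ¬□(b → (b ∨ c)), 0
2. ¬(b → (b ∨ c)), 1   [¬□-rule on 1: fresh world 1, 0R1]
3. b, 1   [¬→-rule on 2]
4. ¬(b ∨ c), 1   [¬→-rule on 2]
5. ¬b, 1   [¬∨-rule on 4]
6. ¬c, 1   [¬∨-rule on 4]
Accessibility: 0R1
Branch closes: b and ¬b both at 1.
Every branch of the negation's tableau closes; the branch above is one of them.

Valid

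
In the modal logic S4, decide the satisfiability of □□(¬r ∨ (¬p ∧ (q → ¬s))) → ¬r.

Yes, satisfiable

1. □□(¬r ∨ (¬p ∧ (q → ¬s))) → ¬r, w0
2. ¬r, w0   [→-rule on 1 (branches; this branch)]
Accessibility: w0Rw0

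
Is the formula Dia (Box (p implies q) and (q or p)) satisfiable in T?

1. Dia (Box (p implies q) and (q or p)), w0
2. Box (p implies q) and (q or p), w1
3. Box (p implies q), w1
4. q or p, w1
5. p implies q, w1
6. p, w1
7. q, w1
Accessibility: w0Rw0, w0Rw1, w1Rw1

Satisfiable (open branch found)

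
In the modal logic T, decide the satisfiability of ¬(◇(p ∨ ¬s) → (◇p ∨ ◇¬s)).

1. ¬(◇(p ∨ ¬s) → (◇p ∨ ◇¬s)), w0
2. ◇(p ∨ ¬s), w0
3. ¬(◇p ∨ ◇¬s), w0
4. ¬◇p, w0
5. ¬◇¬s, w0
6. ¬p, w0
7. s, w0
8. p ∨ ¬s, w1
9. ¬p, w1
10. s, w1
11. ¬s, w1
Accessibility: w0Rw0, w0Rw1, w1Rw1
Branch closes: s and ¬s both at w1.
Every branch closes; the branch above is one of them.

Unsatisfiable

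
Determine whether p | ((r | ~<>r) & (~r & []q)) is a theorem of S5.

Not valid

Tableau for the negation ~(p | ((r | ~<>r) & (~r & []q))):
1. ~(p | ((r | ~<>r) & (~r & []q))), u
2. ~p, u   [~|-rule on 1]
3. ~((r | ~<>r) & (~r & []q)), u   [~|-rule on 1]
4. ~(~r & []q), u   [~&-rule on 3 (branches; this branch)]
5. ~[]q, u   [~&-rule on 4 (branches; this branch)]
6. ~q, v   [~[]-rule on 5: fresh world v, uRv]
Accessibility: uRu, uRv, vRu, vRv
The negation has an open branch (countermodel exists).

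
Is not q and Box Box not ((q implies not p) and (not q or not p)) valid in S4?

Tableau for the negation not (not q and Box Box not ((q implies not p) and (not q or not p))):
1. not (not q and Box Box not ((q implies not p) and (not q or not p))), 0
2. not Box Box not ((q implies not p) and (not q or not p)), 0
3. not Box not ((q implies not p) and (not q or not p)), 1
4. (q implies not p) and (not q or not p), 2
5. q implies not p, 2
6. not q or not p, 2
7. not p, 2
Accessibility: 0R0, 0R1, 0R2, 1R1, 1R2, 2R2
The negation has an open branch (countermodel exists).

No, not valid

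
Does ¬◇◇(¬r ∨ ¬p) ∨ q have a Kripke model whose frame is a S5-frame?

Yes, satisfiable

1. ¬◇◇(¬r ∨ ¬p) ∨ q, 0
2. q, 0   [∨-rule on 1 (branches; this branch)]
Accessibility: 0R0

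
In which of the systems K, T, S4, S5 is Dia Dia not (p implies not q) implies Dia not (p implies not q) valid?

S4, S5

T-tableau for the negation not (Dia Dia not (p implies not q) implies Dia not (p implies not q)):
1. not (Dia Dia not (p implies not q) implies Dia not (p implies not q)), w0
2. Dia Dia not (p implies not q), w0
3. not Dia not (p implies not q), w0
4. p implies not q, w0
5. not q, w0
6. Dia not (p implies not q), w1
7. p implies not q, w1
8. not q, w1
9. not (p implies not q), w2
10. p, w2
11. q, w2
Accessibility: w0Rw0, w0Rw1, w1Rw1, w1Rw2, w2Rw2
Complete open branch: countermodel on a T-frame, so not valid in T, nor in K (the same frame is also a K-frame).
S4-tableau for the negation not (Dia Dia not (p implies not q) implies Dia not (p implies not q)):
1. not (Dia Dia not (p implies not q) implies Dia not (p implies not q)), w0
2. Dia Dia not (p implies not q), w0
3. not Dia not (p implies not q), w0
4. p implies not q, w0
5. not q, w0
6. Dia not (p implies not q), w1
7. p implies not q, w1
8. not q, w1
9. not (p implies not q), w2
10. p, w2
11. q, w2
12. p implies not q, w2
13. not q, w2
Accessibility: w0Rw0, w0Rw1, w0Rw2, w1Rw1, w1Rw2, w2Rw2
Branch closes: q and not q both at w2.
Every branch closes (one shown): valid in S4, hence also in S5 (every theorem of S4 is a theorem of S5).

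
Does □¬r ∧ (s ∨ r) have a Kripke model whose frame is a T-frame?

1. □¬r ∧ (s ∨ r), w0
2. □¬r, w0   [∧-rule on 1]
3. s ∨ r, w0   [∧-rule on 1]
4. ¬r, w0   [□-rule on 2 via w0Rw0]
5. s, w0   [∨-rule on 3 (branches; this branch)]
Accessibility: w0Rw0

Yes, satisfiable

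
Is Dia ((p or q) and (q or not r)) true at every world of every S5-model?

Tableau for the negation not Dia ((p or q) and (q or not r)):
1. not Dia ((p or q) and (q or not r)), u
2. not ((p or q) and (q or not r)), u   [neg-Dia-rule on 1 via uRu]
3. not (q or not r), u   [neg-and-rule on 2 (branches; this branch)]
4. not q, u   [neg-or-rule on 3]
5. r, u   [neg-or-rule on 3]
Accessibility: uRu
The negation has an open branch (countermodel exists).

Not valid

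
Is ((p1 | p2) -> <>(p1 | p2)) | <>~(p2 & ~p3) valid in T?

Yes, valid

Tableau for the negation ~(((p1 | p2) -> <>(p1 | p2)) | <>~(p2 & ~p3)):
1. ~(((p1 | p2) -> <>(p1 | p2)) | <>~(p2 & ~p3)), 0
2. ~((p1 | p2) -> <>(p1 | p2)), 0   [~|-rule on 1]
3. ~<>~(p2 & ~p3), 0   [~|-rule on 1]
4. p1 | p2, 0   [~->-rule on 2]
5. ~<>(p1 | p2), 0   [~->-rule on 2]
6. p2 & ~p3, 0   [~<>-rule on 3 via 0R0]
7. p2, 0   [&-rule on 6]
8. ~p3, 0   [&-rule on 6]
9. ~(p1 | p2), 0   [~<>-rule on 5 via 0R0]
10. ~p1, 0   [~|-rule on 9]
11. ~p2, 0   [~|-rule on 9]
Accessibility: 0R0
Branch closes: p2 and ~p2 both at 0.
Every branch of the negation's tableau closes; the branch above is one of them.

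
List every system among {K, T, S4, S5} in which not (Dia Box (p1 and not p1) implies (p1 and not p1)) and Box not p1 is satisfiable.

T-tableau for the formula:
1. not (Dia Box (p1 and not p1) implies (p1 and not p1)) and Box not p1, w0
2. not (Dia Box (p1 and not p1) implies (p1 and not p1)), w0   [and-rule on 1]
3. Box not p1, w0   [and-rule on 1]
4. Dia Box (p1 and not p1), w0   [neg-implies-rule on 2]
5. not (p1 and not p1), w0   [neg-implies-rule on 2]
6. not p1, w0   [Box-rule on 3 via w0Rw0]
7. Box (p1 and not p1), w1   [Dia-rule on 4: fresh world w1, w0Rw1]
8. not p1, w1   [Box-rule on 3 via w0Rw1]
9. p1 and not p1, w1   [Box-rule on 7 via w1Rw1]
10. p1, w1   [and-rule on 9]
Accessibility: w0Rw0, w0Rw1, w1Rw1
Branch closes: p1 and not p1 both at w1.
Every branch closes (one shown): unsatisfiable in T, hence also in S4, S5 (every S4/S5-frame is a T-frame).
K-tableau for the formula:
1. not (Dia Box (p1 and not p1) implies (p1 and not p1)) and Box not p1, w0
2. not (Dia Box (p1 and not p1) implies (p1 and not p1)), w0   [and-rule on 1]
3. Box not p1, w0   [and-rule on 1]
4. Dia Box (p1 and not p1), w0   [neg-implies-rule on 2]
5. not (p1 and not p1), w0   [neg-implies-rule on 2]
6. p1, w0   [neg-and-rule on 5 (branches; this branch)]
7. Box (p1 and not p1), w1   [Dia-rule on 4: fresh world w1, w0Rw1]
8. not p1, w1   [Box-rule on 3 via w0Rw1]
Accessibility: w0Rw1
Complete open branch: satisfiable in K.

K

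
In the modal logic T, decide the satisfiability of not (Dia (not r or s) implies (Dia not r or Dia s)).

Unsatisfiable

1. not (Dia (not r or s) implies (Dia not r or Dia s)), 0
2. Dia (not r or s), 0
3. not (Dia not r or Dia s), 0
4. not Dia not r, 0
5. not Dia s, 0
6. r, 0
7. not s, 0
8. not r or s, 1
9. r, 1
10. not s, 1
11. s, 1
Accessibility: 0R0, 0R1, 1R1
Branch closes: s and not s both at 1.
All branches of the tableau close; one closing branch shown above.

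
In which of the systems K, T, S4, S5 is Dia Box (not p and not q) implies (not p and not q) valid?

S5

S4-tableau for the negation not (Dia Box (not p and not q) implies (not p and not q)):
1. not (Dia Box (not p and not q) implies (not p and not q)), 0
2. Dia Box (not p and not q), 0
3. not (not p and not q), 0
4. q, 0
5. Box (not p and not q), 1
6. not p and not q, 1
7. not p, 1
8. not q, 1
Accessibility: 0R0, 0R1, 1R1
Complete open branch: countermodel on an S4-frame, so not valid in S4, nor in K, T (the same frame is also a K-frame and a T-frame).
S5-tableau for the negation not (Dia Box (not p and not q) implies (not p and not q)):
1. not (Dia Box (not p and not q) implies (not p and not q)), 0
2. Dia Box (not p and not q), 0
3. not (not p and not q), 0
4. q, 0
5. Box (not p and not q), 1
6. not p and not q, 0
7. not p, 0
8. not q, 0
Accessibility: 0R0, 0R1, 1R0, 1R1
Branch closes: q and not q both at 0.
Every branch closes (one shown): valid in S5.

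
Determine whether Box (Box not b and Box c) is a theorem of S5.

Invalid (countermodel exists)

Tableau for the negation not Box (Box not b and Box c):
1. not Box (Box not b and Box c), u
2. not (Box not b and Box c), v
3. not Box c, v
4. not c, w
Accessibility: uRu, uRv, uRw, vRu, vRv, vRw, wRu, wRv, wRw
The negation has an open branch (countermodel exists).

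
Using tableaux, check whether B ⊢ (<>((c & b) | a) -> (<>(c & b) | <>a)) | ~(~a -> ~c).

Yes, valid

Tableau for the negation ~((<>((c & b) | a) -> (<>(c & b) | <>a)) | ~(~a -> ~c)):
1. ~((<>((c & b) | a) -> (<>(c & b) | <>a)) | ~(~a -> ~c)), u
2. ~(<>((c & b) | a) -> (<>(c & b) | <>a)), u   [~|-rule on 1]
3. ~a -> ~c, u   [~|-rule on 1]
4. <>((c & b) | a), u   [~->-rule on 2]
5. ~(<>(c & b) | <>a), u   [~->-rule on 2]
6. ~<>(c & b), u   [~|-rule on 5]
7. ~<>a, u   [~|-rule on 5]
8. ~(c & b), u   [~<>-rule on 6 via uRu]
9. ~a, u   [~<>-rule on 7 via uRu]
10. ~c, u   [->-rule on 3 (branches; this branch)]
11. ~b, u   [~&-rule on 8 (branches; this branch)]
12. (c & b) | a, v   [<>-rule on 4: fresh world v, uRv]
13. ~(c & b), v   [~<>-rule on 6 via uRv]
14. ~a, v   [~<>-rule on 7 via uRv]
15. c & b, v   [|-rule on 12 (branches; this branch)]
16. c, v   [&-rule on 15]
17. b, v   [&-rule on 15]
18. ~b, v   [~&-rule on 13 (branches; this branch)]
Accessibility: uRu, uRv, vRu, vRv
Branch closes: b and ~b both at v.
All branches of the negation close; one closing branch shown above.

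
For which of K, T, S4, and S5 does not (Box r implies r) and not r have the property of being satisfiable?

T-tableau for the formula:
1. not (Box r implies r) and not r, w0
2. not (Box r implies r), w0
3. not r, w0
4. Box r, w0
5. r, w0
Accessibility: w0Rw0
Branch closes: r and not r both at w0.
Every branch closes (one shown): unsatisfiable in T, hence also in S4, S5 (every S4/S5-frame is a T-frame).
K-tableau for the formula:
1. not (Box r implies r) and not r, w0
2. not (Box r implies r), w0
3. not r, w0
4. Box r, w0
Complete open branch: satisfiable in K.

K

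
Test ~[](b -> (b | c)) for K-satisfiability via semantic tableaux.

1. ~[](b -> (b | c)), u
2. ~(b -> (b | c)), v
3. b, v
4. ~(b | c), v
5. ~b, v
6. ~c, v
Accessibility: uRv
Branch closes: b and ~b both at v.
All branches of the tableau close; one closing branch shown above.

Unsatisfiable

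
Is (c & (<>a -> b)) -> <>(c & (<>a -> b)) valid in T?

Valid

Tableau for the negation ~((c & (<>a -> b)) -> <>(c & (<>a -> b))):
1. ~((c & (<>a -> b)) -> <>(c & (<>a -> b))), 0
2. c & (<>a -> b), 0   [~->-rule on 1]
3. ~<>(c & (<>a -> b)), 0   [~->-rule on 1]
4. c, 0   [&-rule on 2]
5. <>a -> b, 0   [&-rule on 2]
6. ~(c & (<>a -> b)), 0   [~<>-rule on 3 via 0R0]
7. ~<>a, 0   [->-rule on 5 (branches; this branch)]
8. ~a, 0   [~<>-rule on 7 via 0R0]
9. ~(<>a -> b), 0   [~&-rule on 6 (branches; this branch)]
10. <>a, 0   [~->-rule on 9]
11. ~b, 0   [~->-rule on 9]
12. a, 1   [<>-rule on 10: fresh world 1, 0R1]
13. ~(c & (<>a -> b)), 1   [~<>-rule on 3 via 0R1]
14. ~a, 1   [~<>-rule on 7 via 0R1]
Accessibility: 0R0, 0R1, 1R1
Branch closes: a and ~a both at 1.
Every branch of the negation's tableau closes; the branch above is one of them.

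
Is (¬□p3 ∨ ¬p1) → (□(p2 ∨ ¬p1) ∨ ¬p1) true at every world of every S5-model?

Tableau for the negation ¬((¬□p3 ∨ ¬p1) → (□(p2 ∨ ¬p1) ∨ ¬p1)):
1. ¬((¬□p3 ∨ ¬p1) → (□(p2 ∨ ¬p1) ∨ ¬p1)), u
2. ¬□p3 ∨ ¬p1, u
3. ¬(□(p2 ∨ ¬p1) ∨ ¬p1), u
4. ¬□(p2 ∨ ¬p1), u
5. p1, u
6. ¬□p3, u
7. ¬(p2 ∨ ¬p1), v
8. ¬p2, v
9. p1, v
10. ¬p3, w
Accessibility: uRu, uRv, uRw, vRu, vRv, vRw, wRu, wRv, wRw
The negation has an open branch (countermodel exists).

No, not valid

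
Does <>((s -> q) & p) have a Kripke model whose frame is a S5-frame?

1. <>((s -> q) & p), u
2. (s -> q) & p, v
3. s -> q, v
4. p, v
5. q, v
Accessibility: uRu, uRv, vRu, vRv

Satisfiable (open branch found)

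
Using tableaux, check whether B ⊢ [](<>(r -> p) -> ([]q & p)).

Tableau for the negation ~[](<>(r -> p) -> ([]q & p)):
1. ~[](<>(r -> p) -> ([]q & p)), w0
2. ~(<>(r -> p) -> ([]q & p)), w1
3. <>(r -> p), w1
4. ~([]q & p), w1
5. ~p, w1
6. r -> p, w2
7. p, w2
Accessibility: w0Rw0, w0Rw1, w1Rw0, w1Rw1, w1Rw2, w2Rw1, w2Rw2
The negation has an open branch (countermodel exists).

Not valid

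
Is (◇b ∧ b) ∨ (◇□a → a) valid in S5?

Yes, valid

Tableau for the negation ¬((◇b ∧ b) ∨ (◇□a → a)):
1. ¬((◇b ∧ b) ∨ (◇□a → a)), 0
2. ¬(◇b ∧ b), 0
3. ¬(◇□a → a), 0
4. ◇□a, 0
5. ¬a, 0
6. ¬◇b, 0
7. ¬b, 0
8. □a, 1
9. ¬b, 1
10. a, 0
Accessibility: 0R0, 0R1, 1R0, 1R1
Branch closes: a and ¬a both at 0.
Every branch of the negation's tableau closes; the branch above is one of them.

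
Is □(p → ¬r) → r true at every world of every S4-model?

Tableau for the negation ¬(□(p → ¬r) → r):
1. ¬(□(p → ¬r) → r), w0
2. □(p → ¬r), w0
3. ¬r, w0
4. p → ¬r, w0
Accessibility: w0Rw0
The negation has an open branch (countermodel exists).

Not valid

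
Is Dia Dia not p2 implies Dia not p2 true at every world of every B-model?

No, not valid

Tableau for the negation not (Dia Dia not p2 implies Dia not p2):
1. not (Dia Dia not p2 implies Dia not p2), 0
2. Dia Dia not p2, 0
3. not Dia not p2, 0
4. p2, 0
5. Dia not p2, 1
6. p2, 1
7. not p2, 2
Accessibility: 0R0, 0R1, 1R0, 1R1, 1R2, 2R1, 2R2
The negation has an open branch (countermodel exists).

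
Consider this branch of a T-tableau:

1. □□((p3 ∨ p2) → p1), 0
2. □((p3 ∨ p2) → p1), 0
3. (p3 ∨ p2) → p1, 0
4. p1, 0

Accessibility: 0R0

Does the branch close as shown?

Open

No atom appears with both signs at the same world.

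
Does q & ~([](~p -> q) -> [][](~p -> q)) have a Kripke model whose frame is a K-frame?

1. q & ~([](~p -> q) -> [][](~p -> q)), u
2. q, u
3. ~([](~p -> q) -> [][](~p -> q)), u
4. [](~p -> q), u
5. ~[][](~p -> q), u
6. ~[](~p -> q), v
7. ~p -> q, v
8. q, v
9. ~(~p -> q), w
10. ~p, w
11. ~q, w
Accessibility: uRv, vRw

Satisfiable (open branch found)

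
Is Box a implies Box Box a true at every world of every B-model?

Tableau for the negation not (Box a implies Box Box a):
1. not (Box a implies Box Box a), 0
2. Box a, 0
3. not Box Box a, 0
4. a, 0
5. not Box a, 1
6. a, 1
7. not a, 2
Accessibility: 0R0, 0R1, 1R0, 1R1, 1R2, 2R1, 2R2
The negation has an open branch (countermodel exists).

Not valid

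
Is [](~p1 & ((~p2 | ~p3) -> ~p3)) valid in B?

Tableau for the negation ~[](~p1 & ((~p2 | ~p3) -> ~p3)):
1. ~[](~p1 & ((~p2 | ~p3) -> ~p3)), w0
2. ~(~p1 & ((~p2 | ~p3) -> ~p3)), w1
3. ~((~p2 | ~p3) -> ~p3), w1
4. ~p2 | ~p3, w1
5. p3, w1
6. ~p2, w1
Accessibility: w0Rw0, w0Rw1, w1Rw0, w1Rw1
The negation has an open branch (countermodel exists).

Not valid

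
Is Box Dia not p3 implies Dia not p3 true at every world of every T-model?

Valid

Tableau for the negation not (Box Dia not p3 implies Dia not p3):
1. not (Box Dia not p3 implies Dia not p3), u
2. Box Dia not p3, u   [neg-implies-rule on 1]
3. not Dia not p3, u   [neg-implies-rule on 1]
4. Dia not p3, u   [Box-rule on 2 via uRu]
5. p3, u   [neg-Dia-rule on 3 via uRu]
6. not p3, v   [Dia-rule on 4: fresh world v, uRv]
7. Dia not p3, v   [Box-rule on 2 via uRv]
8. p3, v   [neg-Dia-rule on 3 via uRv]
Accessibility: uRu, uRv, vRv
Branch closes: p3 and not p3 both at v.
All branches of the negation close; one closing branch shown above.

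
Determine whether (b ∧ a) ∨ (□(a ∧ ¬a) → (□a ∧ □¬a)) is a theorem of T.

Tableau for the negation ¬((b ∧ a) ∨ (□(a ∧ ¬a) → (□a ∧ □¬a))):
1. ¬((b ∧ a) ∨ (□(a ∧ ¬a) → (□a ∧ □¬a))), 0
2. ¬(b ∧ a), 0
3. ¬(□(a ∧ ¬a) → (□a ∧ □¬a)), 0
4. □(a ∧ ¬a), 0
5. ¬(□a ∧ □¬a), 0
6. a ∧ ¬a, 0
7. a, 0
8. ¬a, 0
Accessibility: 0R0
Branch closes: a and ¬a both at 0.
All branches of the negation close; one closing branch shown above.

Yes, valid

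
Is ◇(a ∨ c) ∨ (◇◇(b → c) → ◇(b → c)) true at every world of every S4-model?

Valid in S4

Tableau for the negation ¬(◇(a ∨ c) ∨ (◇◇(b → c) → ◇(b → c))):
1. ¬(◇(a ∨ c) ∨ (◇◇(b → c) → ◇(b → c))), w0
2. ¬◇(a ∨ c), w0
3. ¬(◇◇(b → c) → ◇(b → c)), w0
4. ◇◇(b → c), w0
5. ¬◇(b → c), w0
6. ¬(a ∨ c), w0
7. ¬a, w0
8. ¬c, w0
9. ¬(b → c), w0
10. b, w0
11. ◇(b → c), w1
12. ¬(a ∨ c), w1
13. ¬a, w1
14. ¬c, w1
15. ¬(b → c), w1
16. b, w1
17. b → c, w2
18. ¬(a ∨ c), w2
19. ¬a, w2
20. ¬c, w2
21. ¬(b → c), w2
22. b, w2
23. c, w2
Accessibility: w0Rw0, w0Rw1, w0Rw2, w1Rw1, w1Rw2, w2Rw2
Branch closes: c and ¬c both at w2.
All branches of the negation close; one closing branch shown above.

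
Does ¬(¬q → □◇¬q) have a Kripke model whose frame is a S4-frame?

1. ¬(¬q → □◇¬q), u
2. ¬q, u   [¬→-rule on 1]
3. ¬□◇¬q, u   [¬→-rule on 1]
4. ¬◇¬q, v   [¬□-rule on 3: fresh world v, uRv]
5. q, v   [¬◇-rule on 4 via vRv]
Accessibility: uRu, uRv, vRv

Yes, satisfiable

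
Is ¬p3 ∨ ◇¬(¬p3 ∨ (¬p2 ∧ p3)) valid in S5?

Tableau for the negation ¬(¬p3 ∨ ◇¬(¬p3 ∨ (¬p2 ∧ p3))):
1. ¬(¬p3 ∨ ◇¬(¬p3 ∨ (¬p2 ∧ p3))), 0
2. p3, 0
3. ¬◇¬(¬p3 ∨ (¬p2 ∧ p3)), 0
4. ¬p3 ∨ (¬p2 ∧ p3), 0
5. ¬p2 ∧ p3, 0
6. ¬p2, 0
Accessibility: 0R0
The negation has an open branch (countermodel exists).

Invalid (countermodel exists)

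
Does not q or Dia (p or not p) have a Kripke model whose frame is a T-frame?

Satisfiable (open branch found)

1. not q or Dia (p or not p), u
2. Dia (p or not p), u
3. p or not p, v
4. not p, v
Accessibility: uRu, uRv, vRv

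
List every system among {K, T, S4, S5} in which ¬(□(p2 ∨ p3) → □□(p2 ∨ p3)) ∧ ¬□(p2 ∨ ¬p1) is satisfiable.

S4-tableau for the formula:
1. ¬(□(p2 ∨ p3) → □□(p2 ∨ p3)) ∧ ¬□(p2 ∨ ¬p1), w0
2. ¬(□(p2 ∨ p3) → □□(p2 ∨ p3)), w0   [∧-rule on 1]
3. ¬□(p2 ∨ ¬p1), w0   [∧-rule on 1]
4. □(p2 ∨ p3), w0   [¬→-rule on 2]
5. ¬□□(p2 ∨ p3), w0   [¬→-rule on 2]
6. p2 ∨ p3, w0   [□-rule on 4 via w0Rw0]
7. p3, w0   [∨-rule on 6 (branches; this branch)]
8. ¬(p2 ∨ ¬p1), w1   [¬□-rule on 3: fresh world w1, w0Rw1]
9. ¬p2, w1   [¬∨-rule on 8]
10. p1, w1   [¬∨-rule on 8]
11. p2 ∨ p3, w1   [□-rule on 4 via w0Rw1]
12. p3, w1   [∨-rule on 11 (branches; this branch)]
13. ¬□(p2 ∨ p3), w2   [¬□-rule on 5: fresh world w2, w0Rw2]
14. p2 ∨ p3, w2   [□-rule on 4 via w0Rw2]
15. p3, w2   [∨-rule on 14 (branches; this branch)]
16. ¬(p2 ∨ p3), w3   [¬□-rule on 13: fresh world w3, w2Rw3]
17. ¬p2, w3   [¬∨-rule on 16]
18. ¬p3, w3   [¬∨-rule on 16]
19. p2 ∨ p3, w3   [□-rule on 4 via w0Rw3]
20. p3, w3   [∨-rule on 19 (branches; this branch)]
Accessibility: w0Rw0, w0Rw1, w0Rw2, w0Rw3, w1Rw1, w2Rw2, w2Rw3, w3Rw3
Branch closes: p3 and ¬p3 both at w3.
Every branch closes (one shown): unsatisfiable in S4, hence also in S5 (every S5-frame is an S4-frame).
T-tableau for the formula:
1. ¬(□(p2 ∨ p3) → □□(p2 ∨ p3)) ∧ ¬□(p2 ∨ ¬p1), w0
2. ¬(□(p2 ∨ p3) → □□(p2 ∨ p3)), w0   [∧-rule on 1]
3. ¬□(p2 ∨ ¬p1), w0   [∧-rule on 1]
4. □(p2 ∨ p3), w0   [¬→-rule on 2]
5. ¬□□(p2 ∨ p3), w0   [¬→-rule on 2]
6. p2 ∨ p3, w0   [□-rule on 4 via w0Rw0]
7. p3, w0   [∨-rule on 6 (branches; this branch)]
8. ¬(p2 ∨ ¬p1), w1   [¬□-rule on 3: fresh world w1, w0Rw1]
9. ¬p2, w1   [¬∨-rule on 8]
10. p1, w1   [¬∨-rule on 8]
11. p2 ∨ p3, w1   [□-rule on 4 via w0Rw1]
12. p3, w1   [∨-rule on 11 (branches; this branch)]
13. ¬□(p2 ∨ p3), w2   [¬□-rule on 5: fresh world w2, w0Rw2]
14. p2 ∨ p3, w2   [□-rule on 4 via w0Rw2]
15. p3, w2   [∨-rule on 14 (branches; this branch)]
16. ¬(p2 ∨ p3), w3   [¬□-rule on 13: fresh world w3, w2Rw3]
17. ¬p2, w3   [¬∨-rule on 16]
18. ¬p3, w3   [¬∨-rule on 16]
Accessibility: w0Rw0, w0Rw1, w0Rw2, w1Rw1, w2Rw2, w2Rw3, w3Rw3
Complete open branch: satisfiable in T, hence also in K (this T-model is also a K-model).

K, T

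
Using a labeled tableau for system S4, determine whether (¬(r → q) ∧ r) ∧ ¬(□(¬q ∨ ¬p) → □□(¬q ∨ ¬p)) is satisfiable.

1. (¬(r → q) ∧ r) ∧ ¬(□(¬q ∨ ¬p) → □□(¬q ∨ ¬p)), u
2. ¬(r → q) ∧ r, u   [∧-rule on 1]
3. ¬(□(¬q ∨ ¬p) → □□(¬q ∨ ¬p)), u   [∧-rule on 1]
4. ¬(r → q), u   [∧-rule on 2]
5. r, u   [∧-rule on 2]
6. □(¬q ∨ ¬p), u   [¬→-rule on 3]
7. ¬□□(¬q ∨ ¬p), u   [¬→-rule on 3]
8. ¬q, u   [¬→-rule on 4]
9. ¬q ∨ ¬p, u   [□-rule on 6 via uRu]
10. ¬p, u   [∨-rule on 9 (branches; this branch)]
11. ¬□(¬q ∨ ¬p), v   [¬□-rule on 7: fresh world v, uRv]
12. ¬q ∨ ¬p, v   [□-rule on 6 via uRv]
13. ¬p, v   [∨-rule on 12 (branches; this branch)]
14. ¬(¬q ∨ ¬p), w   [¬□-rule on 11: fresh world w, vRw]
15. q, w   [¬∨-rule on 14]
16. p, w   [¬∨-rule on 14]
17. ¬q ∨ ¬p, w   [□-rule on 6 via uRw]
18. ¬p, w   [∨-rule on 17 (branches; this branch)]
Accessibility: uRu, uRv, uRw, vRv, vRw, wRw
Branch closes: p and ¬p both at w.
All branches of the tableau close; one closing branch shown above.

Unsatisfiable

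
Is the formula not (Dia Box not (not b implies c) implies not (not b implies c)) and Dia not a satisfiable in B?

Unsatisfiable

1. not (Dia Box not (not b implies c) implies not (not b implies c)) and Dia not a, 0
2. not (Dia Box not (not b implies c) implies not (not b implies c)), 0   [and-rule on 1]
3. Dia not a, 0   [and-rule on 1]
4. Dia Box not (not b implies c), 0   [neg-implies-rule on 2]
5. not b implies c, 0   [neg-implies-rule on 2]
6. c, 0   [implies-rule on 5 (branches; this branch)]
7. not a, 1   [Dia-rule on 3: fresh world 1, 0R1]
8. Box not (not b implies c), 2   [Dia-rule on 4: fresh world 2, 0R2]
9. not (not b implies c), 0   [Box-rule on 8 via 2R0]
10. not b, 0   [neg-implies-rule on 9]
11. not c, 0   [neg-implies-rule on 9]
Accessibility: 0R0, 0R1, 0R2, 1R0, 1R1, 2R0, 2R2
Branch closes: c and not c both at 0.
All branches of the tableau close; one closing branch shown above.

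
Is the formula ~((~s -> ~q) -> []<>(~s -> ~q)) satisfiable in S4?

1. ~((~s -> ~q) -> []<>(~s -> ~q)), 0
2. ~s -> ~q, 0   [~->-rule on 1]
3. ~[]<>(~s -> ~q), 0   [~->-rule on 1]
4. ~q, 0   [->-rule on 2 (branches; this branch)]
5. ~<>(~s -> ~q), 1   [~[]-rule on 3: fresh world 1, 0R1]
6. ~(~s -> ~q), 1   [~<>-rule on 5 via 1R1]
7. ~s, 1   [~->-rule on 6]
8. q, 1   [~->-rule on 6]
Accessibility: 0R0, 0R1, 1R1

Satisfiable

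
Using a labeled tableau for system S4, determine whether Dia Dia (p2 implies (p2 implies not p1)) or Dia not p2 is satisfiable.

1. Dia Dia (p2 implies (p2 implies not p1)) or Dia not p2, w0
2. Dia not p2, w0   [or-rule on 1 (branches; this branch)]
3. not p2, w1   [Dia-rule on 2: fresh world w1, w0Rw1]
Accessibility: w0Rw0, w0Rw1, w1Rw1

Yes, satisfiable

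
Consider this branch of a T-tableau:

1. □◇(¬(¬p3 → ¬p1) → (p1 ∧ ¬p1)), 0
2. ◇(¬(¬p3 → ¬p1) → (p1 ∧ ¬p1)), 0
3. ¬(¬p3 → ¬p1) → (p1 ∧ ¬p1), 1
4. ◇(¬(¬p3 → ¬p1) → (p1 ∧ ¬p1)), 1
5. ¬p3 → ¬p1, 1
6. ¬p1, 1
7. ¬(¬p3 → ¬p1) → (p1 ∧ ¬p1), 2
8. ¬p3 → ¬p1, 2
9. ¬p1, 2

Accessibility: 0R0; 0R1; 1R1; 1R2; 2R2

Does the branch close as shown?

No, open

No atom appears with both signs at the same world.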